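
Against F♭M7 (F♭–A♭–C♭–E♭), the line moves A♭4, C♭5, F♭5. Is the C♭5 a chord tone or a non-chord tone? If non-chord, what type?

Fb major seventh chord contains F♭, A♭, C♭, E♭; C♭ is the fifth, so it is a chord tone.

Chord tone (the fifth of Fb major seventh chord).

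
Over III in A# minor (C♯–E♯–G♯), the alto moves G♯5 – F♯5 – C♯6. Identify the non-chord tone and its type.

F♯5 is an escape tone.

The harmony at that moment is C♯ major triad (C♯, E♯, G♯); F♯5 is not a chord tone.
It is approached by step down from G♯5 and left by leap up to C♯6.
Step in, leap out — an escape tone.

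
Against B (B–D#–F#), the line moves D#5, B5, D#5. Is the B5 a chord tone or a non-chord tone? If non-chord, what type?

B major triad contains B, D#, F#; B is the root, so it is a chord tone.

Chord tone (the root of B major triad).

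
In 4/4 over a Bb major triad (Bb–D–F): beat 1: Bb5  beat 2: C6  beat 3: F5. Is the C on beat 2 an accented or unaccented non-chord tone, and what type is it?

Unaccented escape tone.

The harmony at that moment is Bb major triad (Bb, D, F); C6 is not a chord tone.
It is approached by step up from Bb5 and left by leap down to F5.
Step in, leap out — an escape tone.
It falls on a weak beat, so it is unaccented.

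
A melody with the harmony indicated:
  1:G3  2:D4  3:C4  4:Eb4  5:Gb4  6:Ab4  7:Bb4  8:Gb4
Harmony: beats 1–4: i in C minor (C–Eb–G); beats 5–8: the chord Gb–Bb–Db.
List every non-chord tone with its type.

D4 (beat 2) — appoggiatura; Ab4 (beat 6) — passing tone.

The harmony at that moment is C minor triad (C, Eb, G); D4 is not a chord tone.
It is approached by leap up from G3 and left by step down to C4.
Leap in, step out — an appoggiatura.
The harmony at that moment is Gb major triad (Gb, Bb, Db); Ab4 is not a chord tone.
It is approached by step up from Gb4 and left by step up to Bb4.
Step in, step out in the same direction — a passing tone.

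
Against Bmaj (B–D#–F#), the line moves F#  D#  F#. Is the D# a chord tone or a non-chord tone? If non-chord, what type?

Chord tone (the third of B major triad).

B major triad contains B, D#, F#; D# is the third, so it is a chord tone.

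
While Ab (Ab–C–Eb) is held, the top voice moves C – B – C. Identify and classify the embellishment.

The harmony at that moment is Ab major triad (Ab, C, Eb); B is not a chord tone.
It is approached by step down from C and left by step up to C.
Step away and step back to the same note — a neighbor tone (lower neighbor).

B is a neighbor tone.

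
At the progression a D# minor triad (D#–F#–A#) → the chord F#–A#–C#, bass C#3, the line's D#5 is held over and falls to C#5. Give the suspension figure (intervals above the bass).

9–8 suspension.

At the second chord the bass is C#3. The suspended D#5 lies a ninth above the bass; after resolving down by step to C#5, the interval above the bass becomes an octave.
Suspension figures are named by those two intervals: 9–8.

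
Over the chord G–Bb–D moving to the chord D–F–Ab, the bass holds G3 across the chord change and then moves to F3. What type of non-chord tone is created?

G3 is a suspension.

The harmony at that moment is D diminished triad (D, F, Ab); G3 is not a chord tone.
It is held over (the same pitch as the preceding G3) and left by step down to F3.
Held over from the previous chord and resolving down by step — a suspension.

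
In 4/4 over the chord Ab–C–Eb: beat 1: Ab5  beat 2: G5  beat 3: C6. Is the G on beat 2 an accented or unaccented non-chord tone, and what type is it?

The harmony at that moment is Ab major triad (Ab, C, Eb); G5 is not a chord tone.
It is approached by step down from Ab5 and left by leap up to C6.
Step in, leap out — an escape tone.
It falls on a weak beat, so it is unaccented.

Unaccented escape tone.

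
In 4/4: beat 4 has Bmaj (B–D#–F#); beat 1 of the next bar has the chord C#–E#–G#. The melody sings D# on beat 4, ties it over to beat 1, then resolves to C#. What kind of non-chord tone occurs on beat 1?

Suspension.

The harmony at that moment is C# major triad (C#, E#, G#); D# is not a chord tone.
It is held over (the same pitch as the preceding D#) and left by step down to C#.
Held over from the previous chord and resolving down by step — a suspension.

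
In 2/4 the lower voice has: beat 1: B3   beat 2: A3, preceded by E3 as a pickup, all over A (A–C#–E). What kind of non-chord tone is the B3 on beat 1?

The harmony at that moment is A major triad (A, C#, E); B3 is not a chord tone.
It is approached by leap up from E3 and left by step down to A3.
Leap in, step out, metrically accented — an appoggiatura.

Appoggiatura.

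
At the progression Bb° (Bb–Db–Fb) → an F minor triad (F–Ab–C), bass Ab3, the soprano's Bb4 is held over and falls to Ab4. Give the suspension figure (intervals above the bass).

9–8 suspension.

At the second chord the bass is Ab3. The suspended Bb4 lies a ninth above the bass; after resolving down by step to Ab4, the interval above the bass becomes an octave.
Suspension figures are named by those two intervals: 9–8.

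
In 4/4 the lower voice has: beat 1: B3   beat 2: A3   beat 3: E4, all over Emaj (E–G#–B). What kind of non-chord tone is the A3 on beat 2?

Escape tone.

The harmony at that moment is E major triad (E, G#, B); A3 is not a chord tone.
It is approached by step down from B3 and left by leap up to E4.
Step in, leap out, on a weak beat — an escape tone.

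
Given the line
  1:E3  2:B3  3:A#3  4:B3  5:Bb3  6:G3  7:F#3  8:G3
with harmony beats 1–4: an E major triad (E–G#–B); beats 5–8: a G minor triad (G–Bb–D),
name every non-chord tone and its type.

The harmony at that moment is E major triad (E, G#, B); A#3 is not a chord tone.
It is approached by step down from B3 and left by step up to B3.
Step away and step back to the same note — a neighbor tone (lower neighbor).
The harmony at that moment is G minor triad (G, Bb, D); F#3 is not a chord tone.
It is approached by step down from G3 and left by step up to G3.
Step away and step back to the same note — a neighbor tone (lower neighbor).

A#3 (beat 3) — neighbor tone; F#3 (beat 7) — neighbor tone.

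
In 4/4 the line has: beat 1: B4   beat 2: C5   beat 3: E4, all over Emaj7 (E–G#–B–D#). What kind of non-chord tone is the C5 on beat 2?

Escape tone.

The harmony at that moment is E major seventh chord (E, G#, B, D#); C5 is not a chord tone.
It is approached by step up from B4 and left by leap down to E4.
Step in, leap out, on a weak beat — an escape tone.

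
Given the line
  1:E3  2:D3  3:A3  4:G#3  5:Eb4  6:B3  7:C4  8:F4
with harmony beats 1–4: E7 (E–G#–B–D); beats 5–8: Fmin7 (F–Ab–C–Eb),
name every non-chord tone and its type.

A3 (beat 3) — appoggiatura; B3 (beat 6) — appoggiatura.

The harmony at that moment is E dominant seventh chord (E, G#, B, D); A3 is not a chord tone.
It is approached by leap up from D3 and left by step down to G#3.
Leap in, step out — an appoggiatura.
The harmony at that moment is F minor seventh chord (F, Ab, C, Eb); B3 is not a chord tone.
It is approached by leap down from Eb4 and left by step up to C4.
Leap in, step out — an appoggiatura.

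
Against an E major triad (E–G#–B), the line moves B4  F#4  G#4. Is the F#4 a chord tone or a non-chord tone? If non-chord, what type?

Non-chord tone — an appoggiatura.

The harmony at that moment is E major triad (E, G#, B); F#4 is not a chord tone.
It is approached by leap down from B4 and left by step up to G#4.
Leap in, step out — an appoggiatura.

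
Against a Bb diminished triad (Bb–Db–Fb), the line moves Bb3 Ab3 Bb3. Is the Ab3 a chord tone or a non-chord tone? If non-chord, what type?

Non-chord tone — a neighbor tone.

The harmony at that moment is Bb diminished triad (Bb, Db, Fb); Ab3 is not a chord tone.
It is approached by step down from Bb3 and left by step up to Bb3.
Step away and step back to the same note — a neighbor tone (lower neighbor).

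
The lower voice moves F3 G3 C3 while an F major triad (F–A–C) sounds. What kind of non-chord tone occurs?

The harmony at that moment is F major triad (F, A, C); G3 is not a chord tone.
It is approached by step up from F3 and left by leap down to C3.
Step in, leap out — an escape tone.

G3 is an escape tone.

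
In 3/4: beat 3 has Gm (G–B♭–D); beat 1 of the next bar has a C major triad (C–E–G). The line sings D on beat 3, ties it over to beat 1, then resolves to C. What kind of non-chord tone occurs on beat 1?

Suspension.

The harmony at that moment is C major triad (C, E, G); D is not a chord tone.
It is held over (the same pitch as the preceding D) and left by step down to C.
Held over from the previous chord and resolving down by step — a suspension.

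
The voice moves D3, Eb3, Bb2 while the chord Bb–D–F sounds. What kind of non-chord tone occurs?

Eb3 is an escape tone.

The harmony at that moment is Bb major triad (Bb, D, F); Eb3 is not a chord tone.
It is approached by step up from D3 and left by leap down to Bb2.
Step in, leap out — an escape tone.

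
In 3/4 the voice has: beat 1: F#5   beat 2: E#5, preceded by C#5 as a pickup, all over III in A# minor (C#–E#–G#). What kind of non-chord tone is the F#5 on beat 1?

The harmony at that moment is C# major triad (C#, E#, G#); F#5 is not a chord tone.
It is approached by leap up from C#5 and left by step down to E#5.
Leap in, step out, metrically accented — an appoggiatura.

Appoggiatura.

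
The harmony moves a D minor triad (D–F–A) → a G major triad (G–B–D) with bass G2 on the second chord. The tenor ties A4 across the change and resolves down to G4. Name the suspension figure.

9–8 suspension.

At the second chord the bass is G2. The suspended A4 lies a ninth above the bass; after resolving down by step to G4, the interval above the bass becomes an octave.
Suspension figures are named by those two intervals: 9–8.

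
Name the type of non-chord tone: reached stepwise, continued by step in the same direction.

Approach: by step. Departure: by step, continuing in the same direction.
Stepwise on both sides with no change of direction means the note fills in the space between two different chord tones — a passing tone. (Had it turned back to its starting note it would be a neighbor tone instead.)

Passing tone.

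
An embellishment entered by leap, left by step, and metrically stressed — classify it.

Approach: by leap. Departure: by step. Metric position: strong.
Leap in, step out, in a metrically strong position — an appoggiatura. (It is the mirror image of the escape tone, which steps in and leaps out from a weak position.)

Appoggiatura.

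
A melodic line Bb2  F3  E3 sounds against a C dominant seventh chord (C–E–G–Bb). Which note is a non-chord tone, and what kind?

F3 is an appoggiatura.

The harmony at that moment is C dominant seventh chord (C, E, G, Bb); F3 is not a chord tone.
It is approached by leap up from Bb2 and left by step down to E3.
Leap in, step out — an appoggiatura.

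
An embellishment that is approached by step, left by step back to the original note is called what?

Neighbor tone.

Approach: by step. Departure: by step in the opposite direction, back to the starting pitch.
Stepwise on both sides but reversing to return to the same chord tone — a neighbor tone. (Had it continued onward in the same direction it would be a passing tone instead.)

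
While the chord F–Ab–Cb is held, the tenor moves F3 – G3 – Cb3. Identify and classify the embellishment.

The harmony at that moment is F diminished triad (F, Ab, Cb); G3 is not a chord tone.
It is approached by step up from F3 and left by leap down to Cb3.
Step in, leap out — an escape tone.

G3 is an escape tone.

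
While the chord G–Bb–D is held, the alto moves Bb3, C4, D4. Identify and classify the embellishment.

C4 is a passing tone.

The harmony at that moment is G minor triad (G, Bb, D); C4 is not a chord tone.
It is approached by step up from Bb3 and left by step up to D4.
Step in, step out in the same direction — a passing tone.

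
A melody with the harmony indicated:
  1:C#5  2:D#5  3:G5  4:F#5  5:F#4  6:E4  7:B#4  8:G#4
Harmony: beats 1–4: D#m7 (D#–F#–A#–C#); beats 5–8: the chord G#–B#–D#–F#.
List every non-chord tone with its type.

G5 (beat 3) — appoggiatura; E4 (beat 6) — escape tone.

The harmony at that moment is D# minor seventh chord (D#, F#, A#, C#); G5 is not a chord tone.
It is approached by leap up from D#5 and left by step down to F#5.
Leap in, step out — an appoggiatura.
The harmony at that moment is G# dominant seventh chord (G#, B#, D#, F#); E4 is not a chord tone.
It is approached by step down from F#4 and left by leap up to B#4.
Step in, leap out — an escape tone.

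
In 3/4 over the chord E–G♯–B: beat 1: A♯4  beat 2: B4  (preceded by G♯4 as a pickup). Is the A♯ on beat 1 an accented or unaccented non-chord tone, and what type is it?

Accented passing tone.

The harmony at that moment is E major triad (E, G♯, B); A♯4 is not a chord tone.
It is approached by step up from G♯4 and left by step up to B4.
Step in, step out in the same direction — a passing tone.
It falls on the downbeat, so it is accented.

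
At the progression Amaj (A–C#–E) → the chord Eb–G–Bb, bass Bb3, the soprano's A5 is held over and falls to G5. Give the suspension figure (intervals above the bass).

7–6 suspension.

At the second chord the bass is Bb3. The suspended A5 lies a seventh above the bass; after resolving down by step to G5, the interval above the bass becomes a sixth.
Suspension figures are named by those two intervals: 7–6.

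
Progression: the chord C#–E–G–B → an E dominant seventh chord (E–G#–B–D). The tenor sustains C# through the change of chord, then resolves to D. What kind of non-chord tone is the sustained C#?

The harmony at that moment is E dominant seventh chord (E, G#, B, D); C# is not a chord tone.
It is held over (the same pitch as the preceding C#) and left by step up to D.
Held over from the previous chord and resolving up by step — a retardation.

C# is a retardation.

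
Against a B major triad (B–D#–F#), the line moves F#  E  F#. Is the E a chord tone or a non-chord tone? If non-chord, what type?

The harmony at that moment is B major triad (B, D#, F#); E is not a chord tone.
It is approached by step down from F# and left by step up to F#.
Step away and step back to the same note — a neighbor tone (lower neighbor).

Non-chord tone — a neighbor tone.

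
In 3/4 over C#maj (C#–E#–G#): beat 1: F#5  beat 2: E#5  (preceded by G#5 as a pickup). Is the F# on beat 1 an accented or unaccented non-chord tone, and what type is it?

Accented passing tone.

The harmony at that moment is C# major triad (C#, E#, G#); F#5 is not a chord tone.
It is approached by step down from G#5 and left by step down to E#5.
Step in, step out in the same direction — a passing tone.
It falls on the downbeat, so it is accented.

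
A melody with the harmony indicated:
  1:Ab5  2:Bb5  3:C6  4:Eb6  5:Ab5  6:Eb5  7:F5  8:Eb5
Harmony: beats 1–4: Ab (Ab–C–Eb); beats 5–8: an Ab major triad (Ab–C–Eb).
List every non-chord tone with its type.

The harmony at that moment is Ab major triad (Ab, C, Eb); Bb5 is not a chord tone.
It is approached by step up from Ab5 and left by step up to C6.
Step in, step out in the same direction — a passing tone.
The harmony at that moment is Ab major triad (Ab, C, Eb); F5 is not a chord tone.
It is approached by step up from Eb5 and left by step down to Eb5.
Step away and step back to the same note — a neighbor tone (upper neighbor).

Bb5 (beat 2) — passing tone; F5 (beat 7) — neighbor tone.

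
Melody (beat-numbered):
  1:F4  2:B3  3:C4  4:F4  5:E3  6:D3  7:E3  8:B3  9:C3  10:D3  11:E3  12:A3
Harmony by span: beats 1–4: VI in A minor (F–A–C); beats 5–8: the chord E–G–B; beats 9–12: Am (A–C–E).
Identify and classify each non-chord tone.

B3 (beat 2) — appoggiatura; D3 (beat 6) — neighbor tone; D3 (beat 10) — passing tone.

The harmony at that moment is F major triad (F, A, C); B3 is not a chord tone.
It is approached by leap down from F4 and left by step up to C4.
Leap in, step out — an appoggiatura.
The harmony at that moment is E minor triad (E, G, B); D3 is not a chord tone.
It is approached by step down from E3 and left by step up to E3.
Step away and step back to the same note — a neighbor tone (lower neighbor).
The harmony at that moment is A minor triad (A, C, E); D3 is not a chord tone.
It is approached by step up from C3 and left by step up to E3.
Step in, step out in the same direction — a passing tone.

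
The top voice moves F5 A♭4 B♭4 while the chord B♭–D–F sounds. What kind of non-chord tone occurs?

The harmony at that moment is B♭ major triad (B♭, D, F); A♭4 is not a chord tone.
It is approached by leap down from F5 and left by step up to B♭4.
Leap in, step out — an appoggiatura.

A♭4 is an appoggiatura.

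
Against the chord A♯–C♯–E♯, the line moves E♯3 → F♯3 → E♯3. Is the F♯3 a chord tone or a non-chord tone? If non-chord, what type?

The harmony at that moment is A♯ minor triad (A♯, C♯, E♯); F♯3 is not a chord tone.
It is approached by step up from E♯3 and left by step down to E♯3.
Step away and step back to the same note — a neighbor tone (upper neighbor).

Non-chord tone — a neighbor tone.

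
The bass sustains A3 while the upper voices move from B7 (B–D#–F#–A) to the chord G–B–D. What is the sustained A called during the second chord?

The harmony at that moment is G major triad (G, B, D); A3 is not a chord tone.
It is held over (the same pitch as the preceding A3) and then sustained as the same pitch into the next harmony.
Sustained through a change of harmony — a pedal tone.

Pedal tone (pedal point).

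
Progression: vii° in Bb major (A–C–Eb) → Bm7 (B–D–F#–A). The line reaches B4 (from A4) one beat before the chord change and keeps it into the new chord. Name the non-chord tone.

The harmony at that moment is A diminished triad (A, C, Eb); B4 is not a chord tone.
It is approached by step up from A4 and then sustained as the same pitch into the next harmony.
Arriving early and becoming a chord tone when the harmony changes — an anticipation.

B4 is an anticipation.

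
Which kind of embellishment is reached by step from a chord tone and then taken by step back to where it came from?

Neighbor tone.

Approach: by step. Departure: by step in the opposite direction, back to the starting pitch.
Stepwise on both sides but reversing to return to the same chord tone — a neighbor tone. (Had it continued onward in the same direction it would be a passing tone instead.)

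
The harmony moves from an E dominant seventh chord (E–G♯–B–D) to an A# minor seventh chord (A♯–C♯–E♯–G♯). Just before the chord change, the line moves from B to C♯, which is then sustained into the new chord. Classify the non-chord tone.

C♯ is an anticipation.

The harmony at that moment is E dominant seventh chord (E, G♯, B, D); C♯ is not a chord tone.
It is approached by step up from B and then sustained as the same pitch into the next harmony.
Arriving early and becoming a chord tone when the harmony changes — an anticipation.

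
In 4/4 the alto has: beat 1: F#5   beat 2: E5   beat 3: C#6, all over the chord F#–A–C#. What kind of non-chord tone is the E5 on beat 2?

Escape tone.

The harmony at that moment is F# minor triad (F#, A, C#); E5 is not a chord tone.
It is approached by step down from F#5 and left by leap up to C#6.
Step in, leap out, on a weak beat — an escape tone.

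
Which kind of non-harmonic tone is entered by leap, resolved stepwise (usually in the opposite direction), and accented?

Approach: by leap. Departure: by step. Metric position: strong.
Leap in, step out, in a metrically strong position — an appoggiatura. (It is the mirror image of the escape tone, which steps in and leaps out from a weak position.)

Appoggiatura.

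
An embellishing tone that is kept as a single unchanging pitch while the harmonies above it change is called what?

Approach: none. Departure: none — a single pitch is sustained while the chords change around it, passing through harmonies that do not contain it.
No melodic motion at all; the dissonance is created entirely by the moving harmonies against the stationary note — a pedal tone (pedal point).

Pedal tone.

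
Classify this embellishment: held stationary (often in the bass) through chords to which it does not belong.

Pedal tone.

Approach: none. Departure: none — a single pitch is sustained while the chords change around it, passing through harmonies that do not contain it.
No melodic motion at all; the dissonance is created entirely by the moving harmonies against the stationary note — a pedal tone (pedal point).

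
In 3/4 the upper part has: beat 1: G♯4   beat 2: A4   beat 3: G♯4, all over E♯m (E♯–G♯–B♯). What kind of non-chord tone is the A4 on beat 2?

The harmony at that moment is E♯ minor triad (E♯, G♯, B♯); A4 is not a chord tone.
It is approached by step up from G♯4 and left by step down to G♯4.
Step away and step back to the same note — a neighbor tone (upper neighbor).

Upper neighbor tone.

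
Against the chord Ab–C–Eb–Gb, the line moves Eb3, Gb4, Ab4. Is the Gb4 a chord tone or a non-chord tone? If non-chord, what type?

Chord tone (the seventh of Ab dominant seventh chord).

Ab dominant seventh chord contains Ab, C, Eb, Gb; Gb is the seventh, so it is a chord tone.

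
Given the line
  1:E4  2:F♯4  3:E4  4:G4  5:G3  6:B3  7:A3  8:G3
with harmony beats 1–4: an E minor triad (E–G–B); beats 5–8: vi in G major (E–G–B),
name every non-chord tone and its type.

The harmony at that moment is E minor triad (E, G, B); F♯4 is not a chord tone.
It is approached by step up from E4 and left by step down to E4.
Step away and step back to the same note — a neighbor tone (upper neighbor).
The harmony at that moment is E minor triad (E, G, B); A3 is not a chord tone.
It is approached by step down from B3 and left by step down to G3.
Step in, step out in the same direction — a passing tone.

F♯4 (beat 2) — neighbor tone; A3 (beat 7) — passing tone.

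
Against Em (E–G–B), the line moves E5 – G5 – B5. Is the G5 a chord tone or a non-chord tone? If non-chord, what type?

E minor triad contains E, G, B; G is the third, so it is a chord tone.

Chord tone (the third of E minor triad).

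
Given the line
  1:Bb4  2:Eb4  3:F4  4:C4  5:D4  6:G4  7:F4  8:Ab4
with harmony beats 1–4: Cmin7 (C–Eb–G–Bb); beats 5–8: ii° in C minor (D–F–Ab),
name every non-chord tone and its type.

The harmony at that moment is C minor seventh chord (C, Eb, G, Bb); F4 is not a chord tone.
It is approached by step up from Eb4 and left by leap down to C4.
Step in, leap out — an escape tone.
The harmony at that moment is D diminished triad (D, F, Ab); G4 is not a chord tone.
It is approached by leap up from D4 and left by step down to F4.
Leap in, step out — an appoggiatura.

F4 (beat 3) — escape tone; G4 (beat 6) — appoggiatura.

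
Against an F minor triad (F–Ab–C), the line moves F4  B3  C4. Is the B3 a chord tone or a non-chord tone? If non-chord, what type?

Non-chord tone — an appoggiatura.

The harmony at that moment is F minor triad (F, Ab, C); B3 is not a chord tone.
It is approached by leap down from F4 and left by step up to C4.
Leap in, step out — an appoggiatura.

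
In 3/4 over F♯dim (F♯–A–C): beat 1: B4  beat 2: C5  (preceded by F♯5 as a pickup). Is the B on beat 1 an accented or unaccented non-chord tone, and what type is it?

The harmony at that moment is F♯ diminished triad (F♯, A, C); B4 is not a chord tone.
It is approached by leap down from F♯5 and left by step up to C5.
Leap in, step out — an appoggiatura.
It falls on the downbeat, so it is accented.

Accented appoggiatura.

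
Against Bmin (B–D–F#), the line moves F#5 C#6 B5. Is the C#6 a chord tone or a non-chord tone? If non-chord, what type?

Non-chord tone — an appoggiatura.

The harmony at that moment is B minor triad (B, D, F#); C#6 is not a chord tone.
It is approached by leap up from F#5 and left by step down to B5.
Leap in, step out — an appoggiatura.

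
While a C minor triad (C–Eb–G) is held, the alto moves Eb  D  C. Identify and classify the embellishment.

D is a passing tone.

The harmony at that moment is C minor triad (C, Eb, G); D is not a chord tone.
It is approached by step down from Eb and left by step down to C.
Step in, step out in the same direction — a passing tone.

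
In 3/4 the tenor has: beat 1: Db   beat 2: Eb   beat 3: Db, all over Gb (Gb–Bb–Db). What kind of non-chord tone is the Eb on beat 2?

Upper neighbor tone.

The harmony at that moment is Gb major triad (Gb, Bb, Db); Eb is not a chord tone.
It is approached by step up from Db and left by step down to Db.
Step away and step back to the same note — a neighbor tone (upper neighbor).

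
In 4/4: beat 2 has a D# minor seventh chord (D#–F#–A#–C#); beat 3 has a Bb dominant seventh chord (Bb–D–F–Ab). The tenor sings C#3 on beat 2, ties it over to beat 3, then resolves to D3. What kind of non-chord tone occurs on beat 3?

Retardation.

The harmony at that moment is Bb dominant seventh chord (Bb, D, F, Ab); C#3 is not a chord tone.
It is held over (the same pitch as the preceding C#3) and left by step up to D3.
Held over from the previous chord and resolving up by step — a retardation.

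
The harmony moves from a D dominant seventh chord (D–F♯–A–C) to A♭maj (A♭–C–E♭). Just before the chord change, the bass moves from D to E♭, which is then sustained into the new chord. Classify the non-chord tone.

E♭ is an anticipation.

The harmony at that moment is D dominant seventh chord (D, F♯, A, C); E♭ is not a chord tone.
It is approached by step up from D and then sustained as the same pitch into the next harmony.
Arriving early and becoming a chord tone when the harmony changes — an anticipation.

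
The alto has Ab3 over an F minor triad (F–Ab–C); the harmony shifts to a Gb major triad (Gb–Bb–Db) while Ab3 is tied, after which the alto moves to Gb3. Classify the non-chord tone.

Ab3 is a suspension.

The harmony at that moment is Gb major triad (Gb, Bb, Db); Ab3 is not a chord tone.
It is held over (the same pitch as the preceding Ab3) and left by step down to Gb3.
Held over from the previous chord and resolving down by step — a suspension.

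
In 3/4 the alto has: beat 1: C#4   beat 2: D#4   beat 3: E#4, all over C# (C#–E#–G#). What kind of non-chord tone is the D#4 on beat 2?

Passing tone.

The harmony at that moment is C# major triad (C#, E#, G#); D#4 is not a chord tone.
It is approached by step up from C#4 and left by step up to E#4.
Step in, step out in the same direction — a passing tone.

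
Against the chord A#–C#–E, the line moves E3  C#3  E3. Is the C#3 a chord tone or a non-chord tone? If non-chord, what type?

Chord tone (the third of A# diminished triad).

A# diminished triad contains A#, C#, E; C# is the third, so it is a chord tone.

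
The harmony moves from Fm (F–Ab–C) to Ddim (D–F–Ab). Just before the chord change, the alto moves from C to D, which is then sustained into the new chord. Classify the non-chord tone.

The harmony at that moment is F minor triad (F, Ab, C); D is not a chord tone.
It is approached by step up from C and then sustained as the same pitch into the next harmony.
Arriving early and becoming a chord tone when the harmony changes — an anticipation.

D is an anticipation.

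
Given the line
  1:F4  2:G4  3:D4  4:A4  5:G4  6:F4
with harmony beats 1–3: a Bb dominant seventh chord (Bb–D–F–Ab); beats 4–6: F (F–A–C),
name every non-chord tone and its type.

The harmony at that moment is Bb dominant seventh chord (Bb, D, F, Ab); G4 is not a chord tone.
It is approached by step up from F4 and left by leap down to D4.
Step in, leap out — an escape tone.
The harmony at that moment is F major triad (F, A, C); G4 is not a chord tone.
It is approached by step down from A4 and left by step down to F4.
Step in, step out in the same direction — a passing tone.

G4 (beat 2) — escape tone; G4 (beat 5) — passing tone.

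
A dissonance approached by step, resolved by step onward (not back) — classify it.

Approach: by step. Departure: by step, continuing in the same direction.
Stepwise on both sides with no change of direction means the note fills in the space between two different chord tones — a passing tone. (Had it turned back to its starting note it would be a neighbor tone instead.)

Passing tone.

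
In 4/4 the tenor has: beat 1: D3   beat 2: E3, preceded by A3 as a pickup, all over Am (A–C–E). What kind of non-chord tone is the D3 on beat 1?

The harmony at that moment is A minor triad (A, C, E); D3 is not a chord tone.
It is approached by leap down from A3 and left by step up to E3.
Leap in, step out, metrically accented — an appoggiatura.

Appoggiatura.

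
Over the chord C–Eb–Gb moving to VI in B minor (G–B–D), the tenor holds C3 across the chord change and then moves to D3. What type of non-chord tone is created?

The harmony at that moment is G major triad (G, B, D); C3 is not a chord tone.
It is held over (the same pitch as the preceding C3) and left by step up to D3.
Held over from the previous chord and resolving up by step — a retardation.

C3 is a retardation.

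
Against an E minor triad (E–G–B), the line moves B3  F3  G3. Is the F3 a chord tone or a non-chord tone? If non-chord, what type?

The harmony at that moment is E minor triad (E, G, B); F3 is not a chord tone.
It is approached by leap down from B3 and left by step up to G3.
Leap in, step out — an appoggiatura.

Non-chord tone — an appoggiatura.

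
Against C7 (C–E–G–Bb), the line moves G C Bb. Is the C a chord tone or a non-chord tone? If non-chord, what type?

Chord tone (the root of C dominant seventh chord).

C dominant seventh chord contains C, E, G, Bb; C is the root, so it is a chord tone.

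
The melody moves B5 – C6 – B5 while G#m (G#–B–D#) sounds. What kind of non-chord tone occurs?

The harmony at that moment is G# minor triad (G#, B, D#); C6 is not a chord tone.
It is approached by step up from B5 and left by step down to B5.
Step away and step back to the same note — a neighbor tone (upper neighbor).

C6 is a neighbor tone.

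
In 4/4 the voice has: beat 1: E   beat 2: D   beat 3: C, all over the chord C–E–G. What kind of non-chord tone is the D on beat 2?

The harmony at that moment is C major triad (C, E, G); D is not a chord tone.
It is approached by step down from E and left by step down to C.
Step in, step out in the same direction — a passing tone.

Passing tone.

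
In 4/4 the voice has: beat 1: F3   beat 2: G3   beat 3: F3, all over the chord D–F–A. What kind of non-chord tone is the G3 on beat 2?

The harmony at that moment is D minor triad (D, F, A); G3 is not a chord tone.
It is approached by step up from F3 and left by step down to F3.
Step away and step back to the same note — a neighbor tone (upper neighbor).

Upper neighbor tone.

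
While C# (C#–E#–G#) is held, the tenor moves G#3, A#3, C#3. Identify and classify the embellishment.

The harmony at that moment is C# major triad (C#, E#, G#); A#3 is not a chord tone.
It is approached by step up from G#3 and left by leap down to C#3.
Step in, leap out — an escape tone.

A#3 is an escape tone.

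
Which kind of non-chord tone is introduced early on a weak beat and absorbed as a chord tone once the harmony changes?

Anticipation.

Approach: ahead of the chord change (typically by step), so it is dissonant against the current harmony. Departure: none — the same pitch is restated or held and is a chord tone of the new harmony.
Dissonant first, consonant once the harmony catches up: the note simply arrives early — an anticipation. (The reverse timing, consonant first and dissonant after the change, would be a suspension or retardation.)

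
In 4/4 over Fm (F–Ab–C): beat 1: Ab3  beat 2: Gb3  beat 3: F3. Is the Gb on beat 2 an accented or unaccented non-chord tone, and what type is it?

The harmony at that moment is F minor triad (F, Ab, C); Gb3 is not a chord tone.
It is approached by step down from Ab3 and left by step down to F3.
Step in, step out in the same direction — a passing tone.
It falls on a weak beat, so it is unaccented.

Unaccented passing tone.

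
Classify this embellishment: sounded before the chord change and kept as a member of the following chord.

Approach: ahead of the chord change (typically by step), so it is dissonant against the current harmony. Departure: none — the same pitch is restated or held and is a chord tone of the new harmony.
Dissonant first, consonant once the harmony catches up: the note simply arrives early — an anticipation. (The reverse timing, consonant first and dissonant after the change, would be a suspension or retardation.)

Anticipation.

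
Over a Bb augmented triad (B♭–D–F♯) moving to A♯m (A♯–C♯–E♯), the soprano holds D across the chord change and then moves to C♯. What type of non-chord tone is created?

The harmony at that moment is A♯ minor triad (A♯, C♯, E♯); D is not a chord tone.
It is held over (the same pitch as the preceding D) and left by step down to C♯.
Held over from the previous chord and resolving down by step — a suspension.

D is a suspension.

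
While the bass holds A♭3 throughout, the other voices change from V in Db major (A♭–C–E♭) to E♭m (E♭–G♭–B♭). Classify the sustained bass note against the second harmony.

The harmony at that moment is E♭ minor triad (E♭, G♭, B♭); A♭3 is not a chord tone.
It is held over (the same pitch as the preceding A♭3) and then sustained as the same pitch into the next harmony.
Sustained through a change of harmony — a pedal tone.

Pedal tone (pedal point).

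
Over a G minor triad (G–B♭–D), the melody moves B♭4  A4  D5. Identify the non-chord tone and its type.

The harmony at that moment is G minor triad (G, B♭, D); A4 is not a chord tone.
It is approached by step down from B♭4 and left by leap up to D5.
Step in, leap out — an escape tone.

A4 is an escape tone.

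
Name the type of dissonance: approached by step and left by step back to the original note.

Approach: by step. Departure: by step in the opposite direction, back to the starting pitch.
Stepwise on both sides but reversing to return to the same chord tone — a neighbor tone. (Had it continued onward in the same direction it would be a passing tone instead.)

Neighbor tone.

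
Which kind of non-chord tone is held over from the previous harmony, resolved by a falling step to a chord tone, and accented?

Suspension.

Approach: by preparation — the pitch is first a chord tone, then held (tied or repeated) while the harmony changes under it. Departure: down by step. Metric position: strong.
A prepared dissonance that resolves downward by step — a suspension. (The same figure resolving upward would be a retardation.)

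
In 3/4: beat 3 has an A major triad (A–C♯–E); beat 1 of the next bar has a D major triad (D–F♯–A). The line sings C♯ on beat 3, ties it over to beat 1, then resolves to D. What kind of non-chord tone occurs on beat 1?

The harmony at that moment is D major triad (D, F♯, A); C♯ is not a chord tone.
It is held over (the same pitch as the preceding C♯) and left by step up to D.
Held over from the previous chord and resolving up by step — a retardation.

Retardation.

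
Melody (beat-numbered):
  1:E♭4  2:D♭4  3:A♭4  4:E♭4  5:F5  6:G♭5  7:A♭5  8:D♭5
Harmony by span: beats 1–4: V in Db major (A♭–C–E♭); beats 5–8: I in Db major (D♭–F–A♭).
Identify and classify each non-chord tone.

The harmony at that moment is A♭ major triad (A♭, C, E♭); D♭4 is not a chord tone.
It is approached by step down from E♭4 and left by leap up to A♭4.
Step in, leap out — an escape tone.
The harmony at that moment is D♭ major triad (D♭, F, A♭); G♭5 is not a chord tone.
It is approached by step up from F5 and left by step up to A♭5.
Step in, step out in the same direction — a passing tone.

D♭4 (beat 2) — escape tone; G♭5 (beat 6) — passing tone.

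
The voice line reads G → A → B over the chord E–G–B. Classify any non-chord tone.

The harmony at that moment is E minor triad (E, G, B); A is not a chord tone.
It is approached by step up from G and left by step up to B.
Step in, step out in the same direction — a passing tone.

A is a passing tone.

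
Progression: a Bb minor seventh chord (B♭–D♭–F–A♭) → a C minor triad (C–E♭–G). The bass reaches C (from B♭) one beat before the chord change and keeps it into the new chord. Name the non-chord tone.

C is an anticipation.

The harmony at that moment is B♭ minor seventh chord (B♭, D♭, F, A♭); C is not a chord tone.
It is approached by step up from B♭ and then sustained as the same pitch into the next harmony.
Arriving early and becoming a chord tone when the harmony changes — an anticipation.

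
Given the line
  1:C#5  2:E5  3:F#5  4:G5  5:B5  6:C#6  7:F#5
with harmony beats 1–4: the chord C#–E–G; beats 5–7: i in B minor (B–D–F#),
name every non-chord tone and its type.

The harmony at that moment is C# diminished triad (C#, E, G); F#5 is not a chord tone.
It is approached by step up from E5 and left by step up to G5.
Step in, step out in the same direction — a passing tone.
The harmony at that moment is B minor triad (B, D, F#); C#6 is not a chord tone.
It is approached by step up from B5 and left by leap down to F#5.
Step in, leap out — an escape tone.

F#5 (beat 3) — passing tone; C#6 (beat 6) — escape tone.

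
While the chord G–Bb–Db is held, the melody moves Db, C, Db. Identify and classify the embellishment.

C is a neighbor tone.

The harmony at that moment is G diminished triad (G, Bb, Db); C is not a chord tone.
It is approached by step down from Db and left by step up to Db.
Step away and step back to the same note — a neighbor tone (lower neighbor).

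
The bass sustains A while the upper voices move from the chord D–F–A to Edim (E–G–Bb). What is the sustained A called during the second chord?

Pedal tone (pedal point).

The harmony at that moment is E diminished triad (E, G, Bb); A is not a chord tone.
It is held over (the same pitch as the preceding A) and then sustained as the same pitch into the next harmony.
Sustained through a change of harmony — a pedal tone.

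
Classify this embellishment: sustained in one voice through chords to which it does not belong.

Pedal tone.

Approach: none. Departure: none — a single pitch is sustained while the chords change around it, passing through harmonies that do not contain it.
No melodic motion at all; the dissonance is created entirely by the moving harmonies against the stationary note — a pedal tone (pedal point).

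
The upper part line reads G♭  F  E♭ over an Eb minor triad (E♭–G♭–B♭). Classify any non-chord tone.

The harmony at that moment is E♭ minor triad (E♭, G♭, B♭); F is not a chord tone.
It is approached by step down from G♭ and left by step down to E♭.
Step in, step out in the same direction — a passing tone.

F is a passing tone.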